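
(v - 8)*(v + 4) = v^2 - 4*v - 32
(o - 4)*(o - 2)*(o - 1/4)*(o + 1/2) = o^4 - 23*o^3/4 + 51*o^2/8 + 11*o/4 - 1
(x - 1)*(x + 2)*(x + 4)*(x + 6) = x^4 + 11*x^3 + 32*x^2 + 4*x - 48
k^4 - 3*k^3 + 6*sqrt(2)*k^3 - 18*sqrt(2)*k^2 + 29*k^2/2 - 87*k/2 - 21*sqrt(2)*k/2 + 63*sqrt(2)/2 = (k - 3)*(k - sqrt(2)/2)*(k + 3*sqrt(2))*(k + 7*sqrt(2)/2)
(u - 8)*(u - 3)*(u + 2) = u^3 - 9*u^2 + 2*u + 48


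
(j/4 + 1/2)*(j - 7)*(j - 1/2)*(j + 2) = j^4/4 - 7*j^3/8 - 45*j^2/8 - 4*j + 7/2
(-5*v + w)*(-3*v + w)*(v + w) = 15*v^3 + 7*v^2*w - 7*v*w^2 + w^3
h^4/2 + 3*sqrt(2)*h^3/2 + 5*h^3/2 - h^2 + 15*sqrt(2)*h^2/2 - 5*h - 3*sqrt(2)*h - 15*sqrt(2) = (h/2 + sqrt(2)/2)*(h + 5)*(h - sqrt(2))*(h + 3*sqrt(2))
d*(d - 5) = d^2 - 5*d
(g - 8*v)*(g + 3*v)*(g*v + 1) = g^3*v - 5*g^2*v^2 + g^2 - 24*g*v^3 - 5*g*v - 24*v^2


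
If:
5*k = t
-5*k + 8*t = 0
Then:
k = 0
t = 0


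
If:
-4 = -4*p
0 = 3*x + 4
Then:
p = 1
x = -4/3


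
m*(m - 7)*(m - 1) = m^3 - 8*m^2 + 7*m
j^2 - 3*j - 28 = (j - 7)*(j + 4)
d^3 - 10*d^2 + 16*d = d*(d - 8)*(d - 2)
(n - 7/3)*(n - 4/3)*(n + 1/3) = n^3 - 10*n^2/3 + 17*n/9 + 28/27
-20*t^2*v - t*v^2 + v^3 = v*(-5*t + v)*(4*t + v)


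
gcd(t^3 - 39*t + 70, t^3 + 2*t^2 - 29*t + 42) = t^2 + 5*t - 14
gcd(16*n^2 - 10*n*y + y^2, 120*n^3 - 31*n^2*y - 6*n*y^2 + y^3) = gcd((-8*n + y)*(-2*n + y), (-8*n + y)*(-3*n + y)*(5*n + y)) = -8*n + y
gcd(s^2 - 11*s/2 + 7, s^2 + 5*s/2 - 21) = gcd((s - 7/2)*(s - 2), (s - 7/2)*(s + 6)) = s - 7/2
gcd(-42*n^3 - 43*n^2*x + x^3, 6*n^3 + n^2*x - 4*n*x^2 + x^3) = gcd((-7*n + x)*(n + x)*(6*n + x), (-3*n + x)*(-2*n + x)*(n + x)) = n + x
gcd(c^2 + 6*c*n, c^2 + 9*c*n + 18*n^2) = c + 6*n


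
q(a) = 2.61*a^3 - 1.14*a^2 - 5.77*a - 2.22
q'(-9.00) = 648.98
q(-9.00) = -1945.32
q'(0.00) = -5.77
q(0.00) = -2.22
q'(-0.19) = -5.05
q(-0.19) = -1.18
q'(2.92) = 54.33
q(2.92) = 36.19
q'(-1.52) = 15.79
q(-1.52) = -5.25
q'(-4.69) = 177.15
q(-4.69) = -269.49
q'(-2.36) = 43.22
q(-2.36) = -29.26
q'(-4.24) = 144.66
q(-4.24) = -197.20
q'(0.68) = -3.70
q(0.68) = -5.85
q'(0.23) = -5.88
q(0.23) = -3.58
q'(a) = 7.83*a^2 - 2.28*a - 5.77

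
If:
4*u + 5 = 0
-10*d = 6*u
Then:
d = 3/4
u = -5/4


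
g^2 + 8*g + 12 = (g + 2)*(g + 6)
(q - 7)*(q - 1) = q^2 - 8*q + 7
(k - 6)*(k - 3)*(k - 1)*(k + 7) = k^4 - 3*k^3 - 43*k^2 + 171*k - 126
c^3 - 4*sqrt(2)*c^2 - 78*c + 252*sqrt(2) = (c - 7*sqrt(2))*(c - 3*sqrt(2))*(c + 6*sqrt(2))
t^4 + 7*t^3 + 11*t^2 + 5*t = t*(t + 1)^2*(t + 5)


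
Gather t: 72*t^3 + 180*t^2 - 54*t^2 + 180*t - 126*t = 72*t^3 + 126*t^2 + 54*t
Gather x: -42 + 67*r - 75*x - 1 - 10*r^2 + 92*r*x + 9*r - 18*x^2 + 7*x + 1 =-10*r^2 + 76*r - 18*x^2 + x*(92*r - 68) - 42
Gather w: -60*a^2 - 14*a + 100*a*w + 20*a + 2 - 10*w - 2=-60*a^2 + 6*a + w*(100*a - 10)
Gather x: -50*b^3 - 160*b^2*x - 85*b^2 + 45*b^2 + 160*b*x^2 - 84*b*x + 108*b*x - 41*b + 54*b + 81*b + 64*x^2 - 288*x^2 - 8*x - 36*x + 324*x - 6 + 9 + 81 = -50*b^3 - 40*b^2 + 94*b + x^2*(160*b - 224) + x*(-160*b^2 + 24*b + 280) + 84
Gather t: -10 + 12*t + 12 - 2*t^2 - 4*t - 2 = -2*t^2 + 8*t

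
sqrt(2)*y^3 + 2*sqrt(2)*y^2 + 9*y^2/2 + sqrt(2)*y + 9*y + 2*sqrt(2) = (y + 2)*(y + 2*sqrt(2))*(sqrt(2)*y + 1/2)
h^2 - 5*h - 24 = (h - 8)*(h + 3)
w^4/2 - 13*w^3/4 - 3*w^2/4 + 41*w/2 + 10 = (w/2 + 1)*(w - 5)*(w - 4)*(w + 1/2)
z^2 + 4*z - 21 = (z - 3)*(z + 7)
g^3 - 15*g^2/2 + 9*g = g*(g - 6)*(g - 3/2)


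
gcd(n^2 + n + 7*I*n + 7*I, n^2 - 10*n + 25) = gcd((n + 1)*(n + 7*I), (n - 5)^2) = 1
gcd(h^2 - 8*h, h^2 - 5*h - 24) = h - 8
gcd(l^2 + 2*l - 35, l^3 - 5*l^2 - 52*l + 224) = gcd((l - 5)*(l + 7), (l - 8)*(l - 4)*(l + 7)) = l + 7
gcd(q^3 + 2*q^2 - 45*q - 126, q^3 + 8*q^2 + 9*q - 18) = q^2 + 9*q + 18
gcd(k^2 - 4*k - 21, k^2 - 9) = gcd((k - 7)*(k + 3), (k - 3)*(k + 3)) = k + 3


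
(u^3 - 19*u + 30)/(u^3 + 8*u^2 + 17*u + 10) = (u^2 - 5*u + 6)/(u^2 + 3*u + 2)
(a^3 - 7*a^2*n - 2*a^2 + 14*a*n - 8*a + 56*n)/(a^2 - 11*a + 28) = (a^2 - 7*a*n + 2*a - 14*n)/(a - 7)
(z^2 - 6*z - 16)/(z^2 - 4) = (z - 8)/(z - 2)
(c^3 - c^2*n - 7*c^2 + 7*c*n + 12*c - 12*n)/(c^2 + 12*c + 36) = (c^3 - c^2*n - 7*c^2 + 7*c*n + 12*c - 12*n)/(c^2 + 12*c + 36)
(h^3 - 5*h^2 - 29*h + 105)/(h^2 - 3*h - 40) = (h^2 - 10*h + 21)/(h - 8)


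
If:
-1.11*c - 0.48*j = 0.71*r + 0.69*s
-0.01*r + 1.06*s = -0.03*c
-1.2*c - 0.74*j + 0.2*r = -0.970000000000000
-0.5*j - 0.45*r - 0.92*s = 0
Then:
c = 0.20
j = 0.76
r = -0.82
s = -0.01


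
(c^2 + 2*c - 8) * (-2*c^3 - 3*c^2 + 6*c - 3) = -2*c^5 - 7*c^4 + 16*c^3 + 33*c^2 - 54*c + 24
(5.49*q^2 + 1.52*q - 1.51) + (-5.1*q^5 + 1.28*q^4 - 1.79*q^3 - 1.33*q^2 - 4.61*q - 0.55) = -5.1*q^5 + 1.28*q^4 - 1.79*q^3 + 4.16*q^2 - 3.09*q - 2.06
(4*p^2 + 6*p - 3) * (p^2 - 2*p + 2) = 4*p^4 - 2*p^3 - 7*p^2 + 18*p - 6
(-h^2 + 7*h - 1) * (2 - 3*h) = 3*h^3 - 23*h^2 + 17*h - 2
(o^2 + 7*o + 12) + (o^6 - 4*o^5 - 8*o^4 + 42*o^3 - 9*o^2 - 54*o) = o^6 - 4*o^5 - 8*o^4 + 42*o^3 - 8*o^2 - 47*o + 12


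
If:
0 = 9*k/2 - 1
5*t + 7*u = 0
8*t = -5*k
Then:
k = 2/9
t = -5/36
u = 25/252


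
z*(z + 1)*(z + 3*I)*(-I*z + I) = -I*z^4 + 3*z^3 + I*z^2 - 3*z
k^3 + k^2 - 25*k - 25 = (k - 5)*(k + 1)*(k + 5)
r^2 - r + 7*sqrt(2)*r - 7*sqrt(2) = (r - 1)*(r + 7*sqrt(2))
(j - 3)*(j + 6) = j^2 + 3*j - 18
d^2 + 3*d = d*(d + 3)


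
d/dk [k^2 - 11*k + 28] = 2*k - 11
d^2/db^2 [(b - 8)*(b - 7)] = 2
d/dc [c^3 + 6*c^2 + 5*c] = 3*c^2 + 12*c + 5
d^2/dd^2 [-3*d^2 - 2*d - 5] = -6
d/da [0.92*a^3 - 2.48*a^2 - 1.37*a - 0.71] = 2.76*a^2 - 4.96*a - 1.37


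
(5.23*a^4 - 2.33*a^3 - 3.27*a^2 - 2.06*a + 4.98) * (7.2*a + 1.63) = 37.656*a^5 - 8.2511*a^4 - 27.3419*a^3 - 20.1621*a^2 + 32.4982*a + 8.1174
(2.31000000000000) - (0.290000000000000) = 2.02000000000000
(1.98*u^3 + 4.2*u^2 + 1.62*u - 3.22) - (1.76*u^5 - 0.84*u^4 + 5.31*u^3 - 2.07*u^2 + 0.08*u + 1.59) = -1.76*u^5 + 0.84*u^4 - 3.33*u^3 + 6.27*u^2 + 1.54*u - 4.81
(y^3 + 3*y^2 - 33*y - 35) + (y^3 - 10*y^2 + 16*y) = 2*y^3 - 7*y^2 - 17*y - 35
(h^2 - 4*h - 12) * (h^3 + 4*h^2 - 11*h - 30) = h^5 - 39*h^3 - 34*h^2 + 252*h + 360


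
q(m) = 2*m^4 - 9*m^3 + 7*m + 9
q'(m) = 8*m^3 - 27*m^2 + 7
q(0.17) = 10.15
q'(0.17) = 6.26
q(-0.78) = 8.55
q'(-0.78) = -13.22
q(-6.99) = 7808.48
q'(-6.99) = -4044.48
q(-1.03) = 13.88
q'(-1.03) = -30.39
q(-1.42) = 32.96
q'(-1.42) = -70.35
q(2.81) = -46.33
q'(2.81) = -28.69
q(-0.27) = 7.30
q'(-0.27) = 4.87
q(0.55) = 11.54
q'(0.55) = 0.16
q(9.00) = 6633.00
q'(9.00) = 3652.00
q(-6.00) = 4503.00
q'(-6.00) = -2693.00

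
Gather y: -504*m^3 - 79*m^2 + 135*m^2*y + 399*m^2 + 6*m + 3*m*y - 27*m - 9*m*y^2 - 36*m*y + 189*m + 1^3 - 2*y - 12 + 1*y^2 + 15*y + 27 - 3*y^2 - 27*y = -504*m^3 + 320*m^2 + 168*m + y^2*(-9*m - 2) + y*(135*m^2 - 33*m - 14) + 16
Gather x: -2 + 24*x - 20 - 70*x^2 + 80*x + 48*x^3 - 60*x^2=48*x^3 - 130*x^2 + 104*x - 22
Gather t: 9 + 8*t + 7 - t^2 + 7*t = -t^2 + 15*t + 16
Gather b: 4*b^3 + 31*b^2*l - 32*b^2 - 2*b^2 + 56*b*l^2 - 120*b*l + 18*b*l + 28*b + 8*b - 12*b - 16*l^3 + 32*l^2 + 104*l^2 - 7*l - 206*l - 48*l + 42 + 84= 4*b^3 + b^2*(31*l - 34) + b*(56*l^2 - 102*l + 24) - 16*l^3 + 136*l^2 - 261*l + 126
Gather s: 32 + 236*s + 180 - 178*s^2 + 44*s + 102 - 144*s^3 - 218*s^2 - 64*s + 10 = -144*s^3 - 396*s^2 + 216*s + 324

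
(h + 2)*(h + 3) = h^2 + 5*h + 6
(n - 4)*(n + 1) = n^2 - 3*n - 4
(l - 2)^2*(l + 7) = l^3 + 3*l^2 - 24*l + 28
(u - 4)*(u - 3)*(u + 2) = u^3 - 5*u^2 - 2*u + 24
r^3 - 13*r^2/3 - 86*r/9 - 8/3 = (r - 6)*(r + 1/3)*(r + 4/3)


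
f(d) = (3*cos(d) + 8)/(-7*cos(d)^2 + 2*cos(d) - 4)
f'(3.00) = 0.10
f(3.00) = -0.39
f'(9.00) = 0.34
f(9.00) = -0.45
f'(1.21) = -0.76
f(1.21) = -2.17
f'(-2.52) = -0.58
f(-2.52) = -0.54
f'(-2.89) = -0.19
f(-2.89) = -0.41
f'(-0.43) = 0.60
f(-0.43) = -1.35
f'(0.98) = -1.33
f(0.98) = -1.91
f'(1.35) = 0.16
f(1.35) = -2.22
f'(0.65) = -0.96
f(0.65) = -1.52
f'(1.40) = 0.55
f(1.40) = -2.20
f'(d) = (-14*sin(d)*cos(d) + 2*sin(d))*(3*cos(d) + 8)/(-7*cos(d)^2 + 2*cos(d) - 4)^2 - 3*sin(d)/(-7*cos(d)^2 + 2*cos(d) - 4) = 7*(-3*cos(d)^2 - 16*cos(d) + 4)*sin(d)/(7*sin(d)^2 + 2*cos(d) - 11)^2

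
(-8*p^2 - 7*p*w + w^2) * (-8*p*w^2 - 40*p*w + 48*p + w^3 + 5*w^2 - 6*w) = 64*p^3*w^2 + 320*p^3*w - 384*p^3 + 48*p^2*w^3 + 240*p^2*w^2 - 288*p^2*w - 15*p*w^4 - 75*p*w^3 + 90*p*w^2 + w^5 + 5*w^4 - 6*w^3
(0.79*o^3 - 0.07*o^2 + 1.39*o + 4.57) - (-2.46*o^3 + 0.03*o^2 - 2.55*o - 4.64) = 3.25*o^3 - 0.1*o^2 + 3.94*o + 9.21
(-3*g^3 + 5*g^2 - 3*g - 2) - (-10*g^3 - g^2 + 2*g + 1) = 7*g^3 + 6*g^2 - 5*g - 3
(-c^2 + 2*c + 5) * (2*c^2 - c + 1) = -2*c^4 + 5*c^3 + 7*c^2 - 3*c + 5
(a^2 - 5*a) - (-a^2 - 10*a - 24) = 2*a^2 + 5*a + 24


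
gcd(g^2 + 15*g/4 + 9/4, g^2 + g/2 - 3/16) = g + 3/4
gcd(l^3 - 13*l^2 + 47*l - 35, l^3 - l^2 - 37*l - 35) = l - 7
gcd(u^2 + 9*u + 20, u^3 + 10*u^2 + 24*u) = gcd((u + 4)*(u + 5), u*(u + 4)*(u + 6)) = u + 4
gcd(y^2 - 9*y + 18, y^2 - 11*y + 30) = y - 6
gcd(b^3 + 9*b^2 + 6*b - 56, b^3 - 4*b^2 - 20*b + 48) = b^2 + 2*b - 8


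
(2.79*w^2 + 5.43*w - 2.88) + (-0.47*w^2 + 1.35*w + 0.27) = 2.32*w^2 + 6.78*w - 2.61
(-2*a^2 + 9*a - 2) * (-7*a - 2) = 14*a^3 - 59*a^2 - 4*a + 4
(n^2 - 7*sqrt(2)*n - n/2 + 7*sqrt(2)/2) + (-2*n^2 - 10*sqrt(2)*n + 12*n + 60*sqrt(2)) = -n^2 - 17*sqrt(2)*n + 23*n/2 + 127*sqrt(2)/2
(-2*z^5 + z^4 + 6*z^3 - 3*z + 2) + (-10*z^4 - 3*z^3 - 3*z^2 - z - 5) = -2*z^5 - 9*z^4 + 3*z^3 - 3*z^2 - 4*z - 3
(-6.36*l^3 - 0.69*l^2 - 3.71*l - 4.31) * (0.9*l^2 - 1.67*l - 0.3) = -5.724*l^5 + 10.0002*l^4 - 0.2787*l^3 + 2.5237*l^2 + 8.3107*l + 1.293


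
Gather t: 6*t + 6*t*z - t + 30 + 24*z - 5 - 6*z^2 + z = t*(6*z + 5) - 6*z^2 + 25*z + 25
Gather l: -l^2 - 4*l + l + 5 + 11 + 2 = -l^2 - 3*l + 18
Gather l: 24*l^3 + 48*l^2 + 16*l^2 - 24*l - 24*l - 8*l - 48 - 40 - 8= 24*l^3 + 64*l^2 - 56*l - 96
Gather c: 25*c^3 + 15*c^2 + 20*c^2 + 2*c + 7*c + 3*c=25*c^3 + 35*c^2 + 12*c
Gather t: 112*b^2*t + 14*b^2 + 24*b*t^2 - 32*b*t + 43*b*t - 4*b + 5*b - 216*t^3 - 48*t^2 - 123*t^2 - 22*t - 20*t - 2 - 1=14*b^2 + b - 216*t^3 + t^2*(24*b - 171) + t*(112*b^2 + 11*b - 42) - 3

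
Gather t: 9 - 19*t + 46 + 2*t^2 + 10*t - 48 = 2*t^2 - 9*t + 7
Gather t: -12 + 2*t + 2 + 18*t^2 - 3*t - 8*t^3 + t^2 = -8*t^3 + 19*t^2 - t - 10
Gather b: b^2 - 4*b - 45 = b^2 - 4*b - 45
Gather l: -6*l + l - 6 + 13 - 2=5 - 5*l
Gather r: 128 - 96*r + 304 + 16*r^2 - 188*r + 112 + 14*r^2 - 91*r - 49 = 30*r^2 - 375*r + 495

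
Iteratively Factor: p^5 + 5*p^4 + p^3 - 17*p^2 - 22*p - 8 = (p + 1)*(p^4 + 4*p^3 - 3*p^2 - 14*p - 8) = (p + 1)^2*(p^3 + 3*p^2 - 6*p - 8) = (p - 2)*(p + 1)^2*(p^2 + 5*p + 4) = (p - 2)*(p + 1)^2*(p + 4)*(p + 1)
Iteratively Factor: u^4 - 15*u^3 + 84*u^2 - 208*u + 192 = (u - 3)*(u^3 - 12*u^2 + 48*u - 64) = (u - 4)*(u - 3)*(u^2 - 8*u + 16) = (u - 4)^2*(u - 3)*(u - 4)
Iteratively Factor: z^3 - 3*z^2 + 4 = (z + 1)*(z^2 - 4*z + 4) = (z - 2)*(z + 1)*(z - 2)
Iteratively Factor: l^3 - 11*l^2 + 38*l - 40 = (l - 5)*(l^2 - 6*l + 8) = (l - 5)*(l - 2)*(l - 4)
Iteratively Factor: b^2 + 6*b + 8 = (b + 4)*(b + 2)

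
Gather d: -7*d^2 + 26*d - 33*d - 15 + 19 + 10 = -7*d^2 - 7*d + 14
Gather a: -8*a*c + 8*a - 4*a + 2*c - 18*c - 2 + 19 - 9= a*(4 - 8*c) - 16*c + 8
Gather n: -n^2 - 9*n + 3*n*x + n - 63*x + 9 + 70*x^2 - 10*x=-n^2 + n*(3*x - 8) + 70*x^2 - 73*x + 9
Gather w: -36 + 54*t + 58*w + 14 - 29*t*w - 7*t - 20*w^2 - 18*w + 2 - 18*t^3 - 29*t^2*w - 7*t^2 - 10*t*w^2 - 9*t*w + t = -18*t^3 - 7*t^2 + 48*t + w^2*(-10*t - 20) + w*(-29*t^2 - 38*t + 40) - 20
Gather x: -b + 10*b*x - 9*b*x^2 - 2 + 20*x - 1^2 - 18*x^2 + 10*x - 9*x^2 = -b + x^2*(-9*b - 27) + x*(10*b + 30) - 3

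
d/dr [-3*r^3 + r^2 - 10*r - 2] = -9*r^2 + 2*r - 10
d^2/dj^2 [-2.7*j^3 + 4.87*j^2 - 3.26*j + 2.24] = 9.74 - 16.2*j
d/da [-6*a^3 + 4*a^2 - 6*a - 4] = -18*a^2 + 8*a - 6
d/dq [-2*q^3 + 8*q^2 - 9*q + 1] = -6*q^2 + 16*q - 9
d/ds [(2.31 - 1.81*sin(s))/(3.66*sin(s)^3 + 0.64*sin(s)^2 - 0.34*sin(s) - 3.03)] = (13.2492*sin(s)^3 - 24.2054*sin(s)^2 - 2.9568*sin(s) + 6.2697)*cos(s)/(13.3956*sin(s)^6 + 4.6848*sin(s)^5 - 2.0792*sin(s)^4 - 22.6148*sin(s)^3 - 3.7628*sin(s)^2 + 2.0604*sin(s) + 9.1809)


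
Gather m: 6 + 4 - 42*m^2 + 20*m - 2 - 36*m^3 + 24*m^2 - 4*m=-36*m^3 - 18*m^2 + 16*m + 8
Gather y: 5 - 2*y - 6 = -2*y - 1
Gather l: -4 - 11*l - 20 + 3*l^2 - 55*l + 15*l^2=18*l^2 - 66*l - 24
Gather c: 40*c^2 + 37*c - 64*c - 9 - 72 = 40*c^2 - 27*c - 81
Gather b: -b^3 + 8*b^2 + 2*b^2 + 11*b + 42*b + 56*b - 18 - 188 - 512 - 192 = -b^3 + 10*b^2 + 109*b - 910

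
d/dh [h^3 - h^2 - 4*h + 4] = 3*h^2 - 2*h - 4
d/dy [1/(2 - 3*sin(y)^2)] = 12*sin(2*y)/(3*cos(2*y) + 1)^2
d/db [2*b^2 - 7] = 4*b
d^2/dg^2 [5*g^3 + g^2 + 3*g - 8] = 30*g + 2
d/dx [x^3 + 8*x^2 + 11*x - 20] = 3*x^2 + 16*x + 11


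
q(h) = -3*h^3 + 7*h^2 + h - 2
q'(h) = -9*h^2 + 14*h + 1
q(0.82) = 1.87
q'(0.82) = 6.43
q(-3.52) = 212.06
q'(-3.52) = -159.79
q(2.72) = -7.86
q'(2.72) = -27.51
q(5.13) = -217.67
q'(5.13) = -164.03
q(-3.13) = 155.44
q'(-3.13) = -130.99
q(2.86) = -12.06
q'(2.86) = -32.58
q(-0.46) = -0.69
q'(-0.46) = -7.34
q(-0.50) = -0.38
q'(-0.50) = -8.25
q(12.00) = -4166.00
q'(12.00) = -1127.00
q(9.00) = -1613.00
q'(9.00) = -602.00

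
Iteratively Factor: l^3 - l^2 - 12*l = (l)*(l^2 - l - 12) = l*(l - 4)*(l + 3)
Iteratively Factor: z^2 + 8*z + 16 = (z + 4)*(z + 4)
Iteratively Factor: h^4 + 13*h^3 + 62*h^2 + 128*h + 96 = (h + 4)*(h^3 + 9*h^2 + 26*h + 24) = (h + 4)^2*(h^2 + 5*h + 6) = (h + 3)*(h + 4)^2*(h + 2)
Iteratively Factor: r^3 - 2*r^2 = (r)*(r^2 - 2*r) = r^2*(r - 2)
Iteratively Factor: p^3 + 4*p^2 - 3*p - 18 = (p + 3)*(p^2 + p - 6) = (p - 2)*(p + 3)*(p + 3)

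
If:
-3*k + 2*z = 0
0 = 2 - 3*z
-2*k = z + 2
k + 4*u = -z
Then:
No Solution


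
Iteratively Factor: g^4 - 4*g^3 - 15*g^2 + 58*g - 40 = (g - 2)*(g^3 - 2*g^2 - 19*g + 20) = (g - 5)*(g - 2)*(g^2 + 3*g - 4) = (g - 5)*(g - 2)*(g - 1)*(g + 4)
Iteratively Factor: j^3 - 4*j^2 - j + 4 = (j - 1)*(j^2 - 3*j - 4) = (j - 1)*(j + 1)*(j - 4)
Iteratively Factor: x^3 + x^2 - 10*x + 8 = (x + 4)*(x^2 - 3*x + 2) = (x - 1)*(x + 4)*(x - 2)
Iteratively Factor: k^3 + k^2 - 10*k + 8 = (k + 4)*(k^2 - 3*k + 2) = (k - 1)*(k + 4)*(k - 2)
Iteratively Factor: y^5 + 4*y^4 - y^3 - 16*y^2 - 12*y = (y + 3)*(y^4 + y^3 - 4*y^2 - 4*y) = (y + 1)*(y + 3)*(y^3 - 4*y) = (y - 2)*(y + 1)*(y + 3)*(y^2 + 2*y) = (y - 2)*(y + 1)*(y + 2)*(y + 3)*(y)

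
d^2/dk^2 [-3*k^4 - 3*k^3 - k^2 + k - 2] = -36*k^2 - 18*k - 2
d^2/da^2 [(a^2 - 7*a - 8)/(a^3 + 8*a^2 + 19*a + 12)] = 2*(a^3 - 24*a^2 - 204*a - 380)/(a^6 + 21*a^5 + 183*a^4 + 847*a^3 + 2196*a^2 + 3024*a + 1728)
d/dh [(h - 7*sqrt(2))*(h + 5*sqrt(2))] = 2*h - 2*sqrt(2)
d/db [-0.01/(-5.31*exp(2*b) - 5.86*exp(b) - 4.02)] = (-0.1062*exp(b) - 0.0586)*exp(b)/(5.31*exp(2*b) + 5.86*exp(b) + 4.02)^2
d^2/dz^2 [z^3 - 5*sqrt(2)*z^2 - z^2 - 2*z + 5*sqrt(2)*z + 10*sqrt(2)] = 6*z - 10*sqrt(2) - 2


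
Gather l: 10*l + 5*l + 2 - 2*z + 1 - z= 15*l - 3*z + 3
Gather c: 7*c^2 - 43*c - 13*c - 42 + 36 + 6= 7*c^2 - 56*c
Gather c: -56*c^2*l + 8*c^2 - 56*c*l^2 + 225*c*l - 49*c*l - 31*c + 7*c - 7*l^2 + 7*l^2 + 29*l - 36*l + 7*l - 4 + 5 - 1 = c^2*(8 - 56*l) + c*(-56*l^2 + 176*l - 24)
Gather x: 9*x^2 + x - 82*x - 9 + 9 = 9*x^2 - 81*x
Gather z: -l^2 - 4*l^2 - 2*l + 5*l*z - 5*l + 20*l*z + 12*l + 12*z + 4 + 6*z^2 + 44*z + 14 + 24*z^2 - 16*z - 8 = -5*l^2 + 5*l + 30*z^2 + z*(25*l + 40) + 10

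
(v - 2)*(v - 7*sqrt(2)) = v^2 - 7*sqrt(2)*v - 2*v + 14*sqrt(2)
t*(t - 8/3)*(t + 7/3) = t^3 - t^2/3 - 56*t/9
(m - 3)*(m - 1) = m^2 - 4*m + 3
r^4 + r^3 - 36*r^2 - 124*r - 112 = (r - 7)*(r + 2)^2*(r + 4)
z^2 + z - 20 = (z - 4)*(z + 5)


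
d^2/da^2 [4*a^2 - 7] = 8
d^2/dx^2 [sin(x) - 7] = -sin(x)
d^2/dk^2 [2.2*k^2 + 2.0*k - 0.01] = 4.40000000000000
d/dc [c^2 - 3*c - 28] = 2*c - 3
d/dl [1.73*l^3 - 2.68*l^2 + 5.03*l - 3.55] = 5.19*l^2 - 5.36*l + 5.03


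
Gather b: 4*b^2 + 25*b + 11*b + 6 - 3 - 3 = 4*b^2 + 36*b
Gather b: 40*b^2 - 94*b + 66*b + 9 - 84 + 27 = 40*b^2 - 28*b - 48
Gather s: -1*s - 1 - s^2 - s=-s^2 - 2*s - 1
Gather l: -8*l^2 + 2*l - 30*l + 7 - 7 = -8*l^2 - 28*l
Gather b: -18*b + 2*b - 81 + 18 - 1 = -16*b - 64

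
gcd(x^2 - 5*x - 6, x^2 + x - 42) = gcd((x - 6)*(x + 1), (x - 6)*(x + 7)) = x - 6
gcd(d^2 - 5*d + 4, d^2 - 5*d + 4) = d^2 - 5*d + 4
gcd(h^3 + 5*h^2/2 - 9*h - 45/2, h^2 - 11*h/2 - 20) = h + 5/2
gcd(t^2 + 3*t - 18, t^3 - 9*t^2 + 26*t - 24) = t - 3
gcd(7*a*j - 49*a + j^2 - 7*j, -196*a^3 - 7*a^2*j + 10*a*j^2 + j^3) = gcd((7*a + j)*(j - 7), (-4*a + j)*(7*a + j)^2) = 7*a + j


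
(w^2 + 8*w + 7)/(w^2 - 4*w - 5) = (w + 7)/(w - 5)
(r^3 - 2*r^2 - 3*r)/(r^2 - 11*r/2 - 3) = 2*r*(-r^2 + 2*r + 3)/(-2*r^2 + 11*r + 6)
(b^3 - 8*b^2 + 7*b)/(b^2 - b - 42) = b*(b - 1)/(b + 6)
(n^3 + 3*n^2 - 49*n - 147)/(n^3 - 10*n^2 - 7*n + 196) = (n^2 + 10*n + 21)/(n^2 - 3*n - 28)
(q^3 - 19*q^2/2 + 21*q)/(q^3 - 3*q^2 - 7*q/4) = 2*(q - 6)/(2*q + 1)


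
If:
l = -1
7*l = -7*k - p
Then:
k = 1 - p/7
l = -1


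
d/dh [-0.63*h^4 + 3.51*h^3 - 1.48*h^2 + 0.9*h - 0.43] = -2.52*h^3 + 10.53*h^2 - 2.96*h + 0.9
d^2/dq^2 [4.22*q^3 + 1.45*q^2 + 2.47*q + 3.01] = 25.32*q + 2.9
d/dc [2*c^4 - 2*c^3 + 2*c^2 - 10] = 2*c*(4*c^2 - 3*c + 2)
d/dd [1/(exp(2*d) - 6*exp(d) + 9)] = 2*(3 - exp(d))*exp(d)/(exp(2*d) - 6*exp(d) + 9)^2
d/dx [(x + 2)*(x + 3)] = 2*x + 5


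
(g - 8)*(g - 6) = g^2 - 14*g + 48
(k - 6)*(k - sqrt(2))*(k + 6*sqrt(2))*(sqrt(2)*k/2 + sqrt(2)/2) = sqrt(2)*k^4/2 - 5*sqrt(2)*k^3/2 + 5*k^3 - 25*k^2 - 9*sqrt(2)*k^2 - 30*k + 30*sqrt(2)*k + 36*sqrt(2)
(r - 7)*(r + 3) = r^2 - 4*r - 21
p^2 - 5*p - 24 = (p - 8)*(p + 3)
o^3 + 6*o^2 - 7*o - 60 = (o - 3)*(o + 4)*(o + 5)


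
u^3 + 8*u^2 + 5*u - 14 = (u - 1)*(u + 2)*(u + 7)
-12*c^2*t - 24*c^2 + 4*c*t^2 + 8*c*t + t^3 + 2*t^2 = (-2*c + t)*(6*c + t)*(t + 2)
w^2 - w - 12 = (w - 4)*(w + 3)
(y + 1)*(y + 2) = y^2 + 3*y + 2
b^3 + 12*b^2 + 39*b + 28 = (b + 1)*(b + 4)*(b + 7)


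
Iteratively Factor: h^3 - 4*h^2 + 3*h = (h)*(h^2 - 4*h + 3) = h*(h - 1)*(h - 3)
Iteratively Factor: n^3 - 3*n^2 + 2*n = (n - 1)*(n^2 - 2*n) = (n - 2)*(n - 1)*(n)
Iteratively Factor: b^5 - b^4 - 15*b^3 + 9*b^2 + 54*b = (b)*(b^4 - b^3 - 15*b^2 + 9*b + 54) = b*(b - 3)*(b^3 + 2*b^2 - 9*b - 18) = b*(b - 3)*(b + 2)*(b^2 - 9) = b*(b - 3)^2*(b + 2)*(b + 3)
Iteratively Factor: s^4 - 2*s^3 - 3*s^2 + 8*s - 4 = (s - 1)*(s^3 - s^2 - 4*s + 4) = (s - 2)*(s - 1)*(s^2 + s - 2) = (s - 2)*(s - 1)^2*(s + 2)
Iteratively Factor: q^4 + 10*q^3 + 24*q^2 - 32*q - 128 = (q - 2)*(q^3 + 12*q^2 + 48*q + 64) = (q - 2)*(q + 4)*(q^2 + 8*q + 16) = (q - 2)*(q + 4)^2*(q + 4)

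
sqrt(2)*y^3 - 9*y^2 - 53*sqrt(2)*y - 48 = (y - 8*sqrt(2))*(y + 3*sqrt(2))*(sqrt(2)*y + 1)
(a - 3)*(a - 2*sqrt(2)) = a^2 - 3*a - 2*sqrt(2)*a + 6*sqrt(2)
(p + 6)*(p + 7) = p^2 + 13*p + 42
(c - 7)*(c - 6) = c^2 - 13*c + 42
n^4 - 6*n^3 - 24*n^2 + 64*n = n*(n - 8)*(n - 2)*(n + 4)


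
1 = 1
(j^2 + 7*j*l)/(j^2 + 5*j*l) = (j + 7*l)/(j + 5*l)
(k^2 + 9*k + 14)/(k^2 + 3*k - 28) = (k + 2)/(k - 4)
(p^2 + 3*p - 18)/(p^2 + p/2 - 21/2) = 2*(p + 6)/(2*p + 7)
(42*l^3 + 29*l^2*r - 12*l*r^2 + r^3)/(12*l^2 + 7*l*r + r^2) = (42*l^3 + 29*l^2*r - 12*l*r^2 + r^3)/(12*l^2 + 7*l*r + r^2)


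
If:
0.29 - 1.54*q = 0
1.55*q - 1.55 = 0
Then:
No Solution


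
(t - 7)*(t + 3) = t^2 - 4*t - 21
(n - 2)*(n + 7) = n^2 + 5*n - 14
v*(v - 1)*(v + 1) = v^3 - v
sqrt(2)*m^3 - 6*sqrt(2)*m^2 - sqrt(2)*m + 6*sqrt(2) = (m - 6)*(m - 1)*(sqrt(2)*m + sqrt(2))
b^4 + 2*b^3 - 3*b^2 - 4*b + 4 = (b - 1)^2*(b + 2)^2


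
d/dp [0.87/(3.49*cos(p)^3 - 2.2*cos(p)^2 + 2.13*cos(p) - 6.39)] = (9.1089*cos(p)^2 - 3.828*cos(p) + 1.8531)*sin(p)/(3.49*cos(p)^3 - 2.2*cos(p)^2 + 2.13*cos(p) - 6.39)^2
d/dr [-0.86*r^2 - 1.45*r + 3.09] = -1.72*r - 1.45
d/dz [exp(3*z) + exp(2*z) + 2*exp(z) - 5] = (3*exp(2*z) + 2*exp(z) + 2)*exp(z)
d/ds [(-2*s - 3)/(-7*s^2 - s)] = (-14*s^2 - 42*s - 3)/(s^2*(49*s^2 + 14*s + 1))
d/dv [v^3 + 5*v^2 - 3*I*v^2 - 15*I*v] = 3*v^2 + v*(10 - 6*I) - 15*I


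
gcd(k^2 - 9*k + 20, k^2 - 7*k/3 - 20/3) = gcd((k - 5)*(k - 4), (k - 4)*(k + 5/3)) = k - 4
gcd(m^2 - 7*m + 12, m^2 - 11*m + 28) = m - 4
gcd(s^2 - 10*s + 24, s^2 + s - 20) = s - 4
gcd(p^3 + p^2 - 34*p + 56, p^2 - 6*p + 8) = p^2 - 6*p + 8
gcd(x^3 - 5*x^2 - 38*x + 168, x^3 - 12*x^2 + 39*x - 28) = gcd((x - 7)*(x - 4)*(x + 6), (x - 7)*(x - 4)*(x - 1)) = x^2 - 11*x + 28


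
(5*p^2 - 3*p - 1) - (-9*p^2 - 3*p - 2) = 14*p^2 + 1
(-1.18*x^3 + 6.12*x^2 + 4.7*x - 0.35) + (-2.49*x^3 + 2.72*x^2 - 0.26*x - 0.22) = -3.67*x^3 + 8.84*x^2 + 4.44*x - 0.57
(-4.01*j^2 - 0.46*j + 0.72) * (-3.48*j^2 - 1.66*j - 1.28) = 13.9548*j^4 + 8.2574*j^3 + 3.3908*j^2 - 0.6064*j - 0.9216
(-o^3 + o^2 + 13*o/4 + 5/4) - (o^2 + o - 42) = -o^3 + 9*o/4 + 173/4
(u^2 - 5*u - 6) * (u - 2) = u^3 - 7*u^2 + 4*u + 12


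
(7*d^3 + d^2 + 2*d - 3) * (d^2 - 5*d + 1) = 7*d^5 - 34*d^4 + 4*d^3 - 12*d^2 + 17*d - 3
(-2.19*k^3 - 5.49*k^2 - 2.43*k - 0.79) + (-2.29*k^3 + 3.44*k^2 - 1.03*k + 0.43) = -4.48*k^3 - 2.05*k^2 - 3.46*k - 0.36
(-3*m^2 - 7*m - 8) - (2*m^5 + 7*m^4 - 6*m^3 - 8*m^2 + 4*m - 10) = -2*m^5 - 7*m^4 + 6*m^3 + 5*m^2 - 11*m + 2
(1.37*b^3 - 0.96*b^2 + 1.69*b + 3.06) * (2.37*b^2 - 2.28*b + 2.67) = 3.2469*b^5 - 5.3988*b^4 + 9.852*b^3 + 0.8358*b^2 - 2.4645*b + 8.1702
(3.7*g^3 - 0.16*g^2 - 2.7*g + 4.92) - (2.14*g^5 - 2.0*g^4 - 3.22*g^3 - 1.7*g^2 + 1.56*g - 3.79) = -2.14*g^5 + 2.0*g^4 + 6.92*g^3 + 1.54*g^2 - 4.26*g + 8.71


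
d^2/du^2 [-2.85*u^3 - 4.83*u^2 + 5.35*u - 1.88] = -17.1*u - 9.66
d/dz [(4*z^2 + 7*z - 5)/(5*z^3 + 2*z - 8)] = ((8*z + 7)*(5*z^3 + 2*z - 8) - (15*z^2 + 2)*(4*z^2 + 7*z - 5))/(5*z^3 + 2*z - 8)^2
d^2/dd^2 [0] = 0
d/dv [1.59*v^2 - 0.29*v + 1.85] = 3.18*v - 0.29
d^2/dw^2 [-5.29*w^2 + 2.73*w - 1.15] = -10.5800000000000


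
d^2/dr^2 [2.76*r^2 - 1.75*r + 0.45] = 5.52000000000000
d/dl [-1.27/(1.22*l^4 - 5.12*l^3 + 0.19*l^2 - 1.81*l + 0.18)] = (6.1976*l^3 - 19.5072*l^2 + 0.4826*l - 2.2987)/(1.22*l^4 - 5.12*l^3 + 0.19*l^2 - 1.81*l + 0.18)^2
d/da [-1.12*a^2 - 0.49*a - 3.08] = -2.24*a - 0.49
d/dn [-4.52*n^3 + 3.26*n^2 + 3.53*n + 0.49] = -13.56*n^2 + 6.52*n + 3.53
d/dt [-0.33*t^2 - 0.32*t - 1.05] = -0.66*t - 0.32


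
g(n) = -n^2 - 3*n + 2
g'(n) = -2*n - 3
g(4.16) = -27.79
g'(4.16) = -11.32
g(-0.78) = 3.73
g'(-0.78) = -1.44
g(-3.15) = 1.53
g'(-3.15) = 3.30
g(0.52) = 0.17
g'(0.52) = -4.04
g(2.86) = -14.76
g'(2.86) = -8.72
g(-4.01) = -2.05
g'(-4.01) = 5.02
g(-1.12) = 4.11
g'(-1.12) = -0.76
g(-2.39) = 3.46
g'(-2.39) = 1.78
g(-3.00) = 2.00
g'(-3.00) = 3.00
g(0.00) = 2.00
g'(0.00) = -3.00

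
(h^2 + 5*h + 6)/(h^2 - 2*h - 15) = (h + 2)/(h - 5)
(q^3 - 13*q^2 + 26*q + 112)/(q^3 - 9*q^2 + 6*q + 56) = (q - 8)/(q - 4)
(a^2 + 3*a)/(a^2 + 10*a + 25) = a*(a + 3)/(a^2 + 10*a + 25)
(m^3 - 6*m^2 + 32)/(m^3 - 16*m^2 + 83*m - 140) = (m^2 - 2*m - 8)/(m^2 - 12*m + 35)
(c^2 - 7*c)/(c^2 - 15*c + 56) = c/(c - 8)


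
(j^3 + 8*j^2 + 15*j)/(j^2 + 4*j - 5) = j*(j + 3)/(j - 1)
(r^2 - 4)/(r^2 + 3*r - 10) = (r + 2)/(r + 5)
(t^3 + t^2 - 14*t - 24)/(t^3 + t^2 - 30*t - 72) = (t^2 - 2*t - 8)/(t^2 - 2*t - 24)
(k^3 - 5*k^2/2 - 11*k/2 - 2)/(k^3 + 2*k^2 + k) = (k^2 - 7*k/2 - 2)/(k*(k + 1))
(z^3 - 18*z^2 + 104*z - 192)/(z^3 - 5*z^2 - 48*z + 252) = (z^2 - 12*z + 32)/(z^2 + z - 42)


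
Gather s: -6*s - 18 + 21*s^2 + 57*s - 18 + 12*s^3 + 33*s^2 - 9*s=12*s^3 + 54*s^2 + 42*s - 36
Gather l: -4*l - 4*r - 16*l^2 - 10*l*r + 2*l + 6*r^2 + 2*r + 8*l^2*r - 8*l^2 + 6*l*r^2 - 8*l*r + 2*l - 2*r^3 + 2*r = l^2*(8*r - 24) + l*(6*r^2 - 18*r) - 2*r^3 + 6*r^2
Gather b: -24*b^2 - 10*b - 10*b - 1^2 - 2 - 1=-24*b^2 - 20*b - 4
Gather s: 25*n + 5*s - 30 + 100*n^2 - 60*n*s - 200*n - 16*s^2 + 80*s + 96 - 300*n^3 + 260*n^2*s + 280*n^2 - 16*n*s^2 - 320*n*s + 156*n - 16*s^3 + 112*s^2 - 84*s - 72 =-300*n^3 + 380*n^2 - 19*n - 16*s^3 + s^2*(96 - 16*n) + s*(260*n^2 - 380*n + 1) - 6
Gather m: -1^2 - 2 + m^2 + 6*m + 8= m^2 + 6*m + 5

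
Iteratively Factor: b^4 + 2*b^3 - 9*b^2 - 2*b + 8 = (b + 4)*(b^3 - 2*b^2 - b + 2) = (b + 1)*(b + 4)*(b^2 - 3*b + 2) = (b - 2)*(b + 1)*(b + 4)*(b - 1)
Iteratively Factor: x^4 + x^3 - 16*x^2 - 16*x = (x - 4)*(x^3 + 5*x^2 + 4*x) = (x - 4)*(x + 4)*(x^2 + x) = x*(x - 4)*(x + 4)*(x + 1)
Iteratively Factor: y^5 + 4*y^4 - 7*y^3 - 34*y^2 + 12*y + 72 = (y + 3)*(y^4 + y^3 - 10*y^2 - 4*y + 24) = (y + 3)^2*(y^3 - 2*y^2 - 4*y + 8) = (y + 2)*(y + 3)^2*(y^2 - 4*y + 4) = (y - 2)*(y + 2)*(y + 3)^2*(y - 2)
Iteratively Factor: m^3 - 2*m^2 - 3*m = (m + 1)*(m^2 - 3*m) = (m - 3)*(m + 1)*(m)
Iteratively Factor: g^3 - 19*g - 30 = (g + 3)*(g^2 - 3*g - 10) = (g + 2)*(g + 3)*(g - 5)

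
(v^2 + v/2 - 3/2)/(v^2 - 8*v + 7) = (v + 3/2)/(v - 7)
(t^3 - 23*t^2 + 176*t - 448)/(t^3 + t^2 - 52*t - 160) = (t^2 - 15*t + 56)/(t^2 + 9*t + 20)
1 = 1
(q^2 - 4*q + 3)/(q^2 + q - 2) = (q - 3)/(q + 2)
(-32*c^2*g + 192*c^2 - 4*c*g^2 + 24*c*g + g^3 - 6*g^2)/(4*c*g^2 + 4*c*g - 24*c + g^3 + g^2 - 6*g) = (-8*c*g + 48*c + g^2 - 6*g)/(g^2 + g - 6)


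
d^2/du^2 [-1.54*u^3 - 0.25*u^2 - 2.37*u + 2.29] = -9.24*u - 0.5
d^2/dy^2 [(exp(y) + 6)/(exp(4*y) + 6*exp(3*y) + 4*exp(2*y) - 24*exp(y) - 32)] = (9*exp(6*y) + 126*exp(5*y) + 440*exp(4*y) + 256*exp(3*y) + 240*exp(2*y) + 2336*exp(y) - 896)*exp(y)/(exp(10*y) + 14*exp(9*y) + 60*exp(8*y) - 8*exp(7*y) - 688*exp(6*y) - 1248*exp(5*y) + 1856*exp(4*y) + 6784*exp(3*y) + 1536*exp(2*y) - 10240*exp(y) - 8192)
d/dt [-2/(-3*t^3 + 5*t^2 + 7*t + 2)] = 2*(-9*t^2 + 10*t + 7)/(-3*t^3 + 5*t^2 + 7*t + 2)^2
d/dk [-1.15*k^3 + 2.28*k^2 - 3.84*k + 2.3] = -3.45*k^2 + 4.56*k - 3.84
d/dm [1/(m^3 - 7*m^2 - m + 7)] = (-3*m^2 + 14*m + 1)/(m^3 - 7*m^2 - m + 7)^2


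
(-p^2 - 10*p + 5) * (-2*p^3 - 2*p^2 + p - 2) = 2*p^5 + 22*p^4 + 9*p^3 - 18*p^2 + 25*p - 10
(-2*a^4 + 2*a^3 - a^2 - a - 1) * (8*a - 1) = -16*a^5 + 18*a^4 - 10*a^3 - 7*a^2 - 7*a + 1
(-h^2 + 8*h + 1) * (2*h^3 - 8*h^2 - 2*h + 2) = -2*h^5 + 24*h^4 - 60*h^3 - 26*h^2 + 14*h + 2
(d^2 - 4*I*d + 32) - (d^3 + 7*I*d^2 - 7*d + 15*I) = -d^3 + d^2 - 7*I*d^2 + 7*d - 4*I*d + 32 - 15*I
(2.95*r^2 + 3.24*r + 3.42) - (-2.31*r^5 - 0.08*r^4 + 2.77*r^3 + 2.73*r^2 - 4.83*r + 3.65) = 2.31*r^5 + 0.08*r^4 - 2.77*r^3 + 0.22*r^2 + 8.07*r - 0.23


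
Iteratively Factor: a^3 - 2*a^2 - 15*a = (a + 3)*(a^2 - 5*a) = (a - 5)*(a + 3)*(a)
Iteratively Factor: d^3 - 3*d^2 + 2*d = (d - 2)*(d^2 - d) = d*(d - 2)*(d - 1)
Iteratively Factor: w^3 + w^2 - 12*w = (w + 4)*(w^2 - 3*w) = w*(w + 4)*(w - 3)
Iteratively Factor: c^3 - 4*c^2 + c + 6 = (c - 3)*(c^2 - c - 2) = (c - 3)*(c - 2)*(c + 1)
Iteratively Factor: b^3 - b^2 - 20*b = (b)*(b^2 - b - 20) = b*(b + 4)*(b - 5)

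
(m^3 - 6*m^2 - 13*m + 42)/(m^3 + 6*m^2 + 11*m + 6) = (m^2 - 9*m + 14)/(m^2 + 3*m + 2)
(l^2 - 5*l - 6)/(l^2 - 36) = (l + 1)/(l + 6)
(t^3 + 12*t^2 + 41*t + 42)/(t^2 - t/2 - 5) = 2*(t^2 + 10*t + 21)/(2*t - 5)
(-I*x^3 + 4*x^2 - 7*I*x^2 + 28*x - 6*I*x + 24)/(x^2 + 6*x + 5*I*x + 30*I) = (-I*x^2 + x*(4 - I) + 4)/(x + 5*I)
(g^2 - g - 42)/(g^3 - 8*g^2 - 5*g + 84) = (g + 6)/(g^2 - g - 12)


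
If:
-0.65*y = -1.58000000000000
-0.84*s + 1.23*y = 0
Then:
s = 3.56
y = 2.43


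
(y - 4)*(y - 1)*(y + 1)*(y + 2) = y^4 - 2*y^3 - 9*y^2 + 2*y + 8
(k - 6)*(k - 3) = k^2 - 9*k + 18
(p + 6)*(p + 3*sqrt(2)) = p^2 + 3*sqrt(2)*p + 6*p + 18*sqrt(2)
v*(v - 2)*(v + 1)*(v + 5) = v^4 + 4*v^3 - 7*v^2 - 10*v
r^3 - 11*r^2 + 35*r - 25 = (r - 5)^2*(r - 1)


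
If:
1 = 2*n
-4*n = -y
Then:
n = 1/2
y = 2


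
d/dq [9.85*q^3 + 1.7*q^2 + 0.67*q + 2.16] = 29.55*q^2 + 3.4*q + 0.67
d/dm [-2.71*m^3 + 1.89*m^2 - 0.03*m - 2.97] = -8.13*m^2 + 3.78*m - 0.03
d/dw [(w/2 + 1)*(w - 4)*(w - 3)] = 3*w^2/2 - 5*w - 1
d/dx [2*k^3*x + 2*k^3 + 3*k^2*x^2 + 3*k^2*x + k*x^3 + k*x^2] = k*(2*k^2 + 6*k*x + 3*k + 3*x^2 + 2*x)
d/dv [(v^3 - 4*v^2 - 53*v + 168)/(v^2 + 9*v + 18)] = (v^4 + 18*v^3 + 71*v^2 - 480*v - 2466)/(v^4 + 18*v^3 + 117*v^2 + 324*v + 324)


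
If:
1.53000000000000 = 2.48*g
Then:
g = 0.62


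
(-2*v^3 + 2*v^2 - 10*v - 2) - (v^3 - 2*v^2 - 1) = -3*v^3 + 4*v^2 - 10*v - 1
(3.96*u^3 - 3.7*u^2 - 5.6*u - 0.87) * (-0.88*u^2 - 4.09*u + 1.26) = -3.4848*u^5 - 12.9404*u^4 + 25.0506*u^3 + 19.0076*u^2 - 3.4977*u - 1.0962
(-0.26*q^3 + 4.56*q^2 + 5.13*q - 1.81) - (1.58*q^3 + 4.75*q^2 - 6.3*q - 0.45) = -1.84*q^3 - 0.19*q^2 + 11.43*q - 1.36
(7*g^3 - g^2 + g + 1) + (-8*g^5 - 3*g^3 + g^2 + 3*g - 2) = -8*g^5 + 4*g^3 + 4*g - 1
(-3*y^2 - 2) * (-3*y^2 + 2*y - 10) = 9*y^4 - 6*y^3 + 36*y^2 - 4*y + 20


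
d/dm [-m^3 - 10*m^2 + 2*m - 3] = -3*m^2 - 20*m + 2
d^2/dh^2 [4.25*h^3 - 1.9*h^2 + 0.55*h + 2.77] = 25.5*h - 3.8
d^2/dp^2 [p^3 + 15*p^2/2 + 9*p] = 6*p + 15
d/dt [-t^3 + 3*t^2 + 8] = 3*t*(2 - t)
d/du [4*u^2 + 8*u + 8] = 8*u + 8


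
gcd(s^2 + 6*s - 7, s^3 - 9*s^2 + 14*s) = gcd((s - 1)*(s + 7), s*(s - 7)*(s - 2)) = 1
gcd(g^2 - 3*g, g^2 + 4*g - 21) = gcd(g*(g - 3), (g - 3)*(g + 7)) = g - 3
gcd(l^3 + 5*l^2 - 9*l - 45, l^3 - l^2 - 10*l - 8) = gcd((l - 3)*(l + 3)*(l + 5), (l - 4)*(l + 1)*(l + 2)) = 1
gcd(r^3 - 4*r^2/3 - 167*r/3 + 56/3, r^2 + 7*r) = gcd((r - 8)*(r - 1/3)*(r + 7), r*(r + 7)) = r + 7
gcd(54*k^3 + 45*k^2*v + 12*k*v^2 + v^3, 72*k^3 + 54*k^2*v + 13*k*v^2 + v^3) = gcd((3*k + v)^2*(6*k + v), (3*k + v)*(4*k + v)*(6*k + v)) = 18*k^2 + 9*k*v + v^2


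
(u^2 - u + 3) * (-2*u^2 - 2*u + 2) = -2*u^4 - 2*u^2 - 8*u + 6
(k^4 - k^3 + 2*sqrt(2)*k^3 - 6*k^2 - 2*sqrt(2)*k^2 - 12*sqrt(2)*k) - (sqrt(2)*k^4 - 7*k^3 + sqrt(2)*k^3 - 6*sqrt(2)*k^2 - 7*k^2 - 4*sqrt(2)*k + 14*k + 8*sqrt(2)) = -sqrt(2)*k^4 + k^4 + sqrt(2)*k^3 + 6*k^3 + k^2 + 4*sqrt(2)*k^2 - 14*k - 8*sqrt(2)*k - 8*sqrt(2)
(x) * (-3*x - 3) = -3*x^2 - 3*x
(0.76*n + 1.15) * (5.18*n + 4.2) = 3.9368*n^2 + 9.149*n + 4.83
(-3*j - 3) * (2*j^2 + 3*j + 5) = -6*j^3 - 15*j^2 - 24*j - 15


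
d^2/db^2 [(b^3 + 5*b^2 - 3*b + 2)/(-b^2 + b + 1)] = 8*(-b^3 - 6*b^2 + 3*b - 3)/(b^6 - 3*b^5 + 5*b^3 - 3*b - 1)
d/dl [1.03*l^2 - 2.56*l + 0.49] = 2.06*l - 2.56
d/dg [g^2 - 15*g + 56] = 2*g - 15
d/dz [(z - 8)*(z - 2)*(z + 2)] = 3*z^2 - 16*z - 4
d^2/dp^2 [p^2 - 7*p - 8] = 2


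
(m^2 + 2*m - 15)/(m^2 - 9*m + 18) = (m + 5)/(m - 6)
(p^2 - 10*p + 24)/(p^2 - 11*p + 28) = (p - 6)/(p - 7)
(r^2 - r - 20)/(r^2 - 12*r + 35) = (r + 4)/(r - 7)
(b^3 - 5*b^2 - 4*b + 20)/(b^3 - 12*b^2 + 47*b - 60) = (b^2 - 4)/(b^2 - 7*b + 12)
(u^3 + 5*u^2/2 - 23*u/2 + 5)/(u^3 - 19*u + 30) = (u - 1/2)/(u - 3)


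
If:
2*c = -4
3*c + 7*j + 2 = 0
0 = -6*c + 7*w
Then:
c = -2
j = 4/7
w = -12/7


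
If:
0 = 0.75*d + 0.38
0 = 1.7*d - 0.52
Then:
No Solution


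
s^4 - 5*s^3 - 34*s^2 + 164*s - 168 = (s - 7)*(s - 2)^2*(s + 6)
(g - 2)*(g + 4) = g^2 + 2*g - 8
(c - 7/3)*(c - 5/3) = c^2 - 4*c + 35/9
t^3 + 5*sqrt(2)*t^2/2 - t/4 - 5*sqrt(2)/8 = (t - 1/2)*(t + 1/2)*(t + 5*sqrt(2)/2)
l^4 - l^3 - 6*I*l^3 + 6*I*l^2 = l^2*(l - 1)*(l - 6*I)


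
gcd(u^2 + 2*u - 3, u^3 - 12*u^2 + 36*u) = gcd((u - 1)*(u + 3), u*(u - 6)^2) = 1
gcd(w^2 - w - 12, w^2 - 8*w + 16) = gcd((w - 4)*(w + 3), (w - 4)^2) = w - 4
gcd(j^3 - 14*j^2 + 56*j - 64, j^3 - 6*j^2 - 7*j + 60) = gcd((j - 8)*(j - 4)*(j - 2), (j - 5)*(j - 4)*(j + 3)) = j - 4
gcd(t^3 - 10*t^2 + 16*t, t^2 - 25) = 1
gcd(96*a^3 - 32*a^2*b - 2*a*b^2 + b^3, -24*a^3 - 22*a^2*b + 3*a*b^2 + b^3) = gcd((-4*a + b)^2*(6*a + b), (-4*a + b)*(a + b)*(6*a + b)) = 24*a^2 - 2*a*b - b^2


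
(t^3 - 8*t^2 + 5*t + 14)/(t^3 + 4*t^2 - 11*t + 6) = (t^3 - 8*t^2 + 5*t + 14)/(t^3 + 4*t^2 - 11*t + 6)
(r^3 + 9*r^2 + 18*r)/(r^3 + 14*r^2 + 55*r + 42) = r*(r + 3)/(r^2 + 8*r + 7)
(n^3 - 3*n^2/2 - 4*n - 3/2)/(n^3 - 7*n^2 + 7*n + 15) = (n + 1/2)/(n - 5)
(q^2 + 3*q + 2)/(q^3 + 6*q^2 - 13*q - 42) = (q + 1)/(q^2 + 4*q - 21)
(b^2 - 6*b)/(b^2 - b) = (b - 6)/(b - 1)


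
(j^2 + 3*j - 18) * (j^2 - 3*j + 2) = j^4 - 25*j^2 + 60*j - 36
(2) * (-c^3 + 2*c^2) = -2*c^3 + 4*c^2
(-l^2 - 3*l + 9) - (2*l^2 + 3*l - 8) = -3*l^2 - 6*l + 17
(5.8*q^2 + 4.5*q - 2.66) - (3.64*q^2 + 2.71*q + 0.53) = 2.16*q^2 + 1.79*q - 3.19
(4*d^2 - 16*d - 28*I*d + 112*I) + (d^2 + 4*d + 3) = 5*d^2 - 12*d - 28*I*d + 3 + 112*I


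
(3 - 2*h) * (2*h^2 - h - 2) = -4*h^3 + 8*h^2 + h - 6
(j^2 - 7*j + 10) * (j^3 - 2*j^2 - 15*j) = j^5 - 9*j^4 + 9*j^3 + 85*j^2 - 150*j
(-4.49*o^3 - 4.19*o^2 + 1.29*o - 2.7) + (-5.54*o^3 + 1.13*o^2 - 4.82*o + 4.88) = -10.03*o^3 - 3.06*o^2 - 3.53*o + 2.18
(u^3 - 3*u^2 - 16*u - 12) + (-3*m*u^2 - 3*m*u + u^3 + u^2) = -3*m*u^2 - 3*m*u + 2*u^3 - 2*u^2 - 16*u - 12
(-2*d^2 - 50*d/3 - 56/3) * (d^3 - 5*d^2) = -2*d^5 - 20*d^4/3 + 194*d^3/3 + 280*d^2/3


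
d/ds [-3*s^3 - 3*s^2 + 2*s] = -9*s^2 - 6*s + 2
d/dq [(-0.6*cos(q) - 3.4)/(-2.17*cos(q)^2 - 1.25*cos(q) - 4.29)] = (1.302*cos(q)^2 + 14.756*cos(q) + 1.676)*sin(q)/(4.7089*cos(q)^4 + 5.425*cos(q)^3 + 20.1811*cos(q)^2 + 10.725*cos(q) + 18.4041)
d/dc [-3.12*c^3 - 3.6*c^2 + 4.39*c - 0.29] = -9.36*c^2 - 7.2*c + 4.39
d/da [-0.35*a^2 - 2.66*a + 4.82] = -0.7*a - 2.66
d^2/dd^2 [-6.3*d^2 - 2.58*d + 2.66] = -12.6000000000000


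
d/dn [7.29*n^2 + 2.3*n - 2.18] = 14.58*n + 2.3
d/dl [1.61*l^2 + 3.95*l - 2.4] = 3.22*l + 3.95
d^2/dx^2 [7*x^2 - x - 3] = 14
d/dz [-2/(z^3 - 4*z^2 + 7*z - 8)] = 2*(3*z^2 - 8*z + 7)/(z^3 - 4*z^2 + 7*z - 8)^2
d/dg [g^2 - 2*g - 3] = 2*g - 2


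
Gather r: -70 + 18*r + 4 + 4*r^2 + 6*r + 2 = 4*r^2 + 24*r - 64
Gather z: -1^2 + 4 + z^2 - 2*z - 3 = z^2 - 2*z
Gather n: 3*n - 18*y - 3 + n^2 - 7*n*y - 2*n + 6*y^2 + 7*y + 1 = n^2 + n*(1 - 7*y) + 6*y^2 - 11*y - 2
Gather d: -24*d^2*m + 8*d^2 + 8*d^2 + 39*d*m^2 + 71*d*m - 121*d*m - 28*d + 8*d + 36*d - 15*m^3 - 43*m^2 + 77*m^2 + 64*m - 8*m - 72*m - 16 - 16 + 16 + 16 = d^2*(16 - 24*m) + d*(39*m^2 - 50*m + 16) - 15*m^3 + 34*m^2 - 16*m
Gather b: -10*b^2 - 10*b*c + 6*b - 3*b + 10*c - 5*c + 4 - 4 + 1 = -10*b^2 + b*(3 - 10*c) + 5*c + 1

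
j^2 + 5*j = j*(j + 5)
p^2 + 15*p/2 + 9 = (p + 3/2)*(p + 6)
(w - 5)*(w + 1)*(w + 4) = w^3 - 21*w - 20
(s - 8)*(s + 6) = s^2 - 2*s - 48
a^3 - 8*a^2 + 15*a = a*(a - 5)*(a - 3)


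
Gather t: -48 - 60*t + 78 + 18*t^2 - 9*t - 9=18*t^2 - 69*t + 21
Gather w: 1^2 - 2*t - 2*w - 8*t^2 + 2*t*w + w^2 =-8*t^2 - 2*t + w^2 + w*(2*t - 2) + 1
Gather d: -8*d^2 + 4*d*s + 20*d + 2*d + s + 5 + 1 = -8*d^2 + d*(4*s + 22) + s + 6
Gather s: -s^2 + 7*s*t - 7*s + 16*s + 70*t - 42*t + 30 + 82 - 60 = -s^2 + s*(7*t + 9) + 28*t + 52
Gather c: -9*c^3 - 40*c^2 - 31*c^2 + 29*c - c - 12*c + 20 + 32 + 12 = -9*c^3 - 71*c^2 + 16*c + 64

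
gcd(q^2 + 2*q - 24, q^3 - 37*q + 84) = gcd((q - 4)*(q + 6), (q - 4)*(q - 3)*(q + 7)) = q - 4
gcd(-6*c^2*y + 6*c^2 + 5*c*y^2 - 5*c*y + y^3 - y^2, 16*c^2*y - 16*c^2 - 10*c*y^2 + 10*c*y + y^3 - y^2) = y - 1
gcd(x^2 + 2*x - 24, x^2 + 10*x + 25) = 1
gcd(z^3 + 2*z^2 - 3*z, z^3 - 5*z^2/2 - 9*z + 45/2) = z + 3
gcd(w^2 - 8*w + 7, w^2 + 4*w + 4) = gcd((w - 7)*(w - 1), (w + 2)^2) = 1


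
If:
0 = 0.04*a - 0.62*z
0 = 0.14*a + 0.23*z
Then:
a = 0.00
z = 0.00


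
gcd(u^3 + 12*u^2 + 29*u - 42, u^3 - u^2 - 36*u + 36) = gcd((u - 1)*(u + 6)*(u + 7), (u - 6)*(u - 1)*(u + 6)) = u^2 + 5*u - 6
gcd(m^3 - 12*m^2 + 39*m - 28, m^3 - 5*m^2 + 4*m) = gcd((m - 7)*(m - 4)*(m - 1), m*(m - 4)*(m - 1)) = m^2 - 5*m + 4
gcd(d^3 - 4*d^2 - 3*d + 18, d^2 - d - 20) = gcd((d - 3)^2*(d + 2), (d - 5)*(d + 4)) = 1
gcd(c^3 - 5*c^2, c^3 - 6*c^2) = c^2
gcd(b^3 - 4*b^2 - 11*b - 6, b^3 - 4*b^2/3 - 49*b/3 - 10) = 1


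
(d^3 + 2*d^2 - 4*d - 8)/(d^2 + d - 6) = (d^2 + 4*d + 4)/(d + 3)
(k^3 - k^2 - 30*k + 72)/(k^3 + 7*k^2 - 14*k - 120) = (k - 3)/(k + 5)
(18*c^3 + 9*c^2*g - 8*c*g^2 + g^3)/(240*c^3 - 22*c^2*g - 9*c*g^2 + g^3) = (3*c^2 + 2*c*g - g^2)/(40*c^2 + 3*c*g - g^2)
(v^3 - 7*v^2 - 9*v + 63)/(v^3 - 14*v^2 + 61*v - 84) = (v + 3)/(v - 4)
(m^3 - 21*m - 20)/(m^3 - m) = (m^2 - m - 20)/(m*(m - 1))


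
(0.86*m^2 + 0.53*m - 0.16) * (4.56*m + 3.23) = 3.9216*m^3 + 5.1946*m^2 + 0.9823*m - 0.5168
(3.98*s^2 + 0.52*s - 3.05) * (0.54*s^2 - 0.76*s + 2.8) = 2.1492*s^4 - 2.744*s^3 + 9.1018*s^2 + 3.774*s - 8.54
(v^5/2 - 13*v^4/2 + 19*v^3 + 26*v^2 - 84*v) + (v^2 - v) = v^5/2 - 13*v^4/2 + 19*v^3 + 27*v^2 - 85*v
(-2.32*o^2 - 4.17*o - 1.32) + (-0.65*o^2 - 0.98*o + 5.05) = -2.97*o^2 - 5.15*o + 3.73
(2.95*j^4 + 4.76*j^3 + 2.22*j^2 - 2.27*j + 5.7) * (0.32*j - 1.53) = 0.944*j^5 - 2.9903*j^4 - 6.5724*j^3 - 4.123*j^2 + 5.2971*j - 8.721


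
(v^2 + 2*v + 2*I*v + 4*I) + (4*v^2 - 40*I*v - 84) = 5*v^2 + 2*v - 38*I*v - 84 + 4*I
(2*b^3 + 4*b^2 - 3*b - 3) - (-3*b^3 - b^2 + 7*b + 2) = 5*b^3 + 5*b^2 - 10*b - 5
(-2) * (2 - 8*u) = 16*u - 4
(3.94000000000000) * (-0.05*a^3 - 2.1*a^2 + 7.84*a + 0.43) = -0.197*a^3 - 8.274*a^2 + 30.8896*a + 1.6942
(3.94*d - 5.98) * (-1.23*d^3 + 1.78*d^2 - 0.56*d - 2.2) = -4.8462*d^4 + 14.3686*d^3 - 12.8508*d^2 - 5.3192*d + 13.156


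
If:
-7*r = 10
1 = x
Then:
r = -10/7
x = 1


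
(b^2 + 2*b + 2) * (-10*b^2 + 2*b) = -10*b^4 - 18*b^3 - 16*b^2 + 4*b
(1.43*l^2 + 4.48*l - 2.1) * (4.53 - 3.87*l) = -5.5341*l^3 - 10.8597*l^2 + 28.4214*l - 9.513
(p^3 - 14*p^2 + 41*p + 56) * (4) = 4*p^3 - 56*p^2 + 164*p + 224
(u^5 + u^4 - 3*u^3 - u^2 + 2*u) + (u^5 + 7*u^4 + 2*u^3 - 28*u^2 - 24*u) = 2*u^5 + 8*u^4 - u^3 - 29*u^2 - 22*u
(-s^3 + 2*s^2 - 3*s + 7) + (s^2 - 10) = -s^3 + 3*s^2 - 3*s - 3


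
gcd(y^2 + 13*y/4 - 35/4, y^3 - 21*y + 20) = y + 5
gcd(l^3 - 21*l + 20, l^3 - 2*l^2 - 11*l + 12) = l^2 - 5*l + 4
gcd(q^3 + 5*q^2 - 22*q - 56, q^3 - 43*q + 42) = q + 7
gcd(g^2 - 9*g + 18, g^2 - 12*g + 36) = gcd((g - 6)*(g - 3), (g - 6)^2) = g - 6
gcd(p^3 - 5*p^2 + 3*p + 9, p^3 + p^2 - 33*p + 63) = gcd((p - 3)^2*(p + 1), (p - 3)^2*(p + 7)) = p^2 - 6*p + 9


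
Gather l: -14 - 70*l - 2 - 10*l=-80*l - 16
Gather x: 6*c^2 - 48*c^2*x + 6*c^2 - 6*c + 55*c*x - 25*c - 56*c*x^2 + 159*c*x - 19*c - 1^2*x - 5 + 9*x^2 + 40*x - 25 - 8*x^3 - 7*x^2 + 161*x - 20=12*c^2 - 50*c - 8*x^3 + x^2*(2 - 56*c) + x*(-48*c^2 + 214*c + 200) - 50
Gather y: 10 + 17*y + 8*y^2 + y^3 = y^3 + 8*y^2 + 17*y + 10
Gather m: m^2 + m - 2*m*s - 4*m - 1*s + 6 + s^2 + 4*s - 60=m^2 + m*(-2*s - 3) + s^2 + 3*s - 54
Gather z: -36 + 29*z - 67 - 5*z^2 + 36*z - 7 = -5*z^2 + 65*z - 110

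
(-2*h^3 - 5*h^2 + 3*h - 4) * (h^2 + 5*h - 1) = -2*h^5 - 15*h^4 - 20*h^3 + 16*h^2 - 23*h + 4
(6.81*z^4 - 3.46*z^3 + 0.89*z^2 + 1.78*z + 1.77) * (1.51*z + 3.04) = 10.2831*z^5 + 15.4778*z^4 - 9.1745*z^3 + 5.3934*z^2 + 8.0839*z + 5.3808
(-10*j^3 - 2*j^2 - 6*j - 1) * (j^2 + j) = -10*j^5 - 12*j^4 - 8*j^3 - 7*j^2 - j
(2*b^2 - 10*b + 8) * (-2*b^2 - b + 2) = -4*b^4 + 18*b^3 - 2*b^2 - 28*b + 16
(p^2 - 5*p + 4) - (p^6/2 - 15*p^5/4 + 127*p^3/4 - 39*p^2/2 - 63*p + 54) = -p^6/2 + 15*p^5/4 - 127*p^3/4 + 41*p^2/2 + 58*p - 50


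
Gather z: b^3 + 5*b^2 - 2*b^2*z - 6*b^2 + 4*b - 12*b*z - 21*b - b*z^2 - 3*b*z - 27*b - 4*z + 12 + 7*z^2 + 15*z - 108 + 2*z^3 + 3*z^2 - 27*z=b^3 - b^2 - 44*b + 2*z^3 + z^2*(10 - b) + z*(-2*b^2 - 15*b - 16) - 96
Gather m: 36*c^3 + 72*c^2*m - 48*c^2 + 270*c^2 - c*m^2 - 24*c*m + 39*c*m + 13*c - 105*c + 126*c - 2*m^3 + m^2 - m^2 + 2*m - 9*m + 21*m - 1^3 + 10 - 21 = 36*c^3 + 222*c^2 - c*m^2 + 34*c - 2*m^3 + m*(72*c^2 + 15*c + 14) - 12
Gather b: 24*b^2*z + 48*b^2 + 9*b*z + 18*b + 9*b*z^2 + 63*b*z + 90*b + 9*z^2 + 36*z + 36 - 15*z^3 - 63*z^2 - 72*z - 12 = b^2*(24*z + 48) + b*(9*z^2 + 72*z + 108) - 15*z^3 - 54*z^2 - 36*z + 24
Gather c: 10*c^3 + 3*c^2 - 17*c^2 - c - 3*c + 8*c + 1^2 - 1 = 10*c^3 - 14*c^2 + 4*c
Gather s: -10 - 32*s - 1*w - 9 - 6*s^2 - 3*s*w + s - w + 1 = -6*s^2 + s*(-3*w - 31) - 2*w - 18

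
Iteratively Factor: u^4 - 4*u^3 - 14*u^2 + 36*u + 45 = (u - 5)*(u^3 + u^2 - 9*u - 9) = (u - 5)*(u + 3)*(u^2 - 2*u - 3) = (u - 5)*(u + 1)*(u + 3)*(u - 3)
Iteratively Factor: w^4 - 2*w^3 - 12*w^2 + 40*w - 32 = (w - 2)*(w^3 - 12*w + 16) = (w - 2)^2*(w^2 + 2*w - 8) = (w - 2)^3*(w + 4)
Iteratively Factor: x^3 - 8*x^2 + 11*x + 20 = (x - 4)*(x^2 - 4*x - 5) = (x - 4)*(x + 1)*(x - 5)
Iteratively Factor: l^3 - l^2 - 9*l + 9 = (l - 1)*(l^2 - 9) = (l - 1)*(l + 3)*(l - 3)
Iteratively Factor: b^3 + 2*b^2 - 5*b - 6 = (b + 3)*(b^2 - b - 2) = (b + 1)*(b + 3)*(b - 2)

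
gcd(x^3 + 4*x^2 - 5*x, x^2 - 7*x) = x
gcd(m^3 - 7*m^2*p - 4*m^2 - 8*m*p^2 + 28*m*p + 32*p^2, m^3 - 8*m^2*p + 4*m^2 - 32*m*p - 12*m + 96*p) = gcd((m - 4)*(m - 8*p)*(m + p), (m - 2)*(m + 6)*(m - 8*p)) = -m + 8*p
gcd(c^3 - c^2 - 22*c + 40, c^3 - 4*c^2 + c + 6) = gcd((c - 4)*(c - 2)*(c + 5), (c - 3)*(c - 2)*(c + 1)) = c - 2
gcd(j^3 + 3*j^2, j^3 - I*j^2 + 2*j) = j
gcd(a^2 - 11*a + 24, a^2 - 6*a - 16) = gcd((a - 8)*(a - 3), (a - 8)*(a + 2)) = a - 8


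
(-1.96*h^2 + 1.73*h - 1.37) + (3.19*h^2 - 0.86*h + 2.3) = 1.23*h^2 + 0.87*h + 0.93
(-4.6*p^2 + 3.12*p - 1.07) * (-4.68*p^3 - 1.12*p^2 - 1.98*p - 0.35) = 21.528*p^5 - 9.4496*p^4 + 10.6212*p^3 - 3.3692*p^2 + 1.0266*p + 0.3745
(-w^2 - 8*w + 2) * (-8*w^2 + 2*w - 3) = 8*w^4 + 62*w^3 - 29*w^2 + 28*w - 6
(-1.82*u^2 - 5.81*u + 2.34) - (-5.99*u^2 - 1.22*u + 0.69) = 4.17*u^2 - 4.59*u + 1.65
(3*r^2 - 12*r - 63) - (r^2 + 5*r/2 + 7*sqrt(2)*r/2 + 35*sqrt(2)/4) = 2*r^2 - 29*r/2 - 7*sqrt(2)*r/2 - 63 - 35*sqrt(2)/4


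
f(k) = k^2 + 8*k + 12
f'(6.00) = 20.00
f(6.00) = 96.00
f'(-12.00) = -16.00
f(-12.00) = 60.00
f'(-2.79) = 2.42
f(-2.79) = -2.54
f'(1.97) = 11.94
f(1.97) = 31.64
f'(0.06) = 8.12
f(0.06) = 12.48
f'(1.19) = 10.38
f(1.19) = 22.94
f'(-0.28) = 7.44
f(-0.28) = 9.84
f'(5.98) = 19.96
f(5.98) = 95.60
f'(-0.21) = 7.58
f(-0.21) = 10.36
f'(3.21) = 14.42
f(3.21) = 47.98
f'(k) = 2*k + 8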